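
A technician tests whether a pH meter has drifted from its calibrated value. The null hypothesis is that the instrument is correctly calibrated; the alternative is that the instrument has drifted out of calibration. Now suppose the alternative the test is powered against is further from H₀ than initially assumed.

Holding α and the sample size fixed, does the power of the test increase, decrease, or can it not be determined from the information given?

The further the true parameter sits from the null value, the more of the Ha sampling distribution falls in the rejection region.
Since power = 1 − β and β decreases, power increases.

It increases.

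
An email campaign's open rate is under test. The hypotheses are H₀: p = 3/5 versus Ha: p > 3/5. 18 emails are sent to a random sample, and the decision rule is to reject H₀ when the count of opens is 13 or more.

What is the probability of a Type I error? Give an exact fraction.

796349989593/3814697265625

α = P(reject H₀ | H₀ true) = P(K ≥ 13 | p = 3/5), with K ~ Binomial(18, 3/5).
P(K ≥ 13) = Σ_{j=13}^{18} C(18,j)·(3/5)^j·(2/5)^{18-j} = 796349989593/3814697265625.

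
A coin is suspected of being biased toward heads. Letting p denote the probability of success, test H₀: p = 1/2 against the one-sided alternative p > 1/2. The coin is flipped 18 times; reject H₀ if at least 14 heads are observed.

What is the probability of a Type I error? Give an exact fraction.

The Type I error probability is α = P(S ≥ 14) computed under H₀, where S ~ Binomial(18, 1/2).
That's C(18,14) + C(18,15) + C(18,16) + C(18,17) + C(18,18) over 2^18, i.e. (3060 + 816 + 153 + 18 + 1)/262144 = 4048/262144 = 253/16384.

253/16384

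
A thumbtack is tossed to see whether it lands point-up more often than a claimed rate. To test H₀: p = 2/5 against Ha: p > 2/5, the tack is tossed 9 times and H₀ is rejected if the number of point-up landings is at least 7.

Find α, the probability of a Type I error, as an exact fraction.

α = P(reject H₀ | H₀ true) = P(Y ≥ 7 | p = 2/5), with Y ~ Binomial(9, 2/5).
Adding the binomial terms for j = 7 through 9 with p = 2/5 yields 48896/1953125.

48896/1953125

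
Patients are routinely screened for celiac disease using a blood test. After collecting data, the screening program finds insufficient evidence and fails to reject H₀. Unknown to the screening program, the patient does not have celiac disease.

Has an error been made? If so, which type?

Neither — the decision is correct.

The conventional null hypothesis here is that the patient does not have celiac disease.
The test retained a true H₀ — the decision matches the true state.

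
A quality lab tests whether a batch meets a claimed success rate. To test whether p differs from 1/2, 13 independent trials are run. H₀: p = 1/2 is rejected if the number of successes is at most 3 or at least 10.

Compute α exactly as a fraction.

α = P(S ≤ 3 or S ≥ 10 | p = 1/2), S ~ Binomial(13, 1/2).
By symmetry, α = 2·P(S ≤ 3) = 2·(1 + 13 + 78 + 286)/8192 = 756/8192 = 189/2048.

189/2048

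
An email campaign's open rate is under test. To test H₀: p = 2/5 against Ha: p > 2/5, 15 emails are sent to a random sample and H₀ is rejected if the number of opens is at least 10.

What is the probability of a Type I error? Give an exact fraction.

1032510464/30517578125

The Type I error probability is α = P(X ≥ 10) computed under H₀, where X ~ Binomial(15, 2/5).
Adding the binomial terms for j = 10 through 15 with p = 2/5 yields 1032510464/30517578125.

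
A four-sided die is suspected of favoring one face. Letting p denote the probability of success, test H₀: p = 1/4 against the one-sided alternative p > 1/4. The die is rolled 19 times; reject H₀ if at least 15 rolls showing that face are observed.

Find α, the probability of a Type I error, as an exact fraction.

Under H₀, K ~ Binomial(19, 1/4), and α = P(K ≥ 15).
Summing C(19,j)(1/4)^j(3/4)^{19−j} for j = 15,…,19 gives 85429/68719476736.

85429/68719476736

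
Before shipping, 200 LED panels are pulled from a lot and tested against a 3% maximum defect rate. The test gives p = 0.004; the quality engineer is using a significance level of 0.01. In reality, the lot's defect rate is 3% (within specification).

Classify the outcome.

Type I error

The conventional null hypothesis is that the lot's defect rate is 3% (within specification).
Since p = 0.004 < α = 0.01, H₀ is rejected.
H₀ is true (actually the lot's defect rate is 3% (within specification)).
Rejecting a true H₀ is a Type I error.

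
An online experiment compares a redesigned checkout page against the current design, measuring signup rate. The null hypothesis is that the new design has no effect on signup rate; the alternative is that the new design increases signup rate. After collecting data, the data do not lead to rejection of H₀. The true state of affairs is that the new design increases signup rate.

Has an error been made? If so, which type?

Type II error

H₀ was not rejected, but H₀ is actually false.
Failing to reject a false null hypothesis is a Type II error (false negative).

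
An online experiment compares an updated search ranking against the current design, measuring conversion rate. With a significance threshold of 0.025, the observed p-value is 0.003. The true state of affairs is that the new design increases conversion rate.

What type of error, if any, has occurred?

No error — this is a correct decision.

The conventional null hypothesis is that the new design has no effect on conversion rate.
Since p = 0.003 < α = 0.025, H₀ is rejected.
H₀ is false (actually the new design increases conversion rate).
The decision matches the true state — no error.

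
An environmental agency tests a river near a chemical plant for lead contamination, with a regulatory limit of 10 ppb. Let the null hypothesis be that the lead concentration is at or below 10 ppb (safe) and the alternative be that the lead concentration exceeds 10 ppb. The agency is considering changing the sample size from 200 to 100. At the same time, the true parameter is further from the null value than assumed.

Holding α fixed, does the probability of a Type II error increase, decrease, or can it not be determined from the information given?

The first change alone would make β increase; the second alone would make β decrease. Which effect dominates depends on the magnitudes, which are not given.

Cannot be determined from the information given.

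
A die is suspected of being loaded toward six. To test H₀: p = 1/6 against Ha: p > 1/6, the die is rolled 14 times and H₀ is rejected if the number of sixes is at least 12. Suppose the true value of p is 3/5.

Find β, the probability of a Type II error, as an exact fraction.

A Type II error is failing to reject when Ha holds: with p = 3/5, β = P(Y ≤ 11).
Adding the binomial probabilities P(Y=0)+…+P(Y=11) at p = 3/5 gives 5860647088/6103515625.

5860647088/6103515625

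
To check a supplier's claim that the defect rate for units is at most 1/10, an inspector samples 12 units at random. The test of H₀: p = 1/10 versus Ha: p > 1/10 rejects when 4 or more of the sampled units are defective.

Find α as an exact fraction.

5127494033/200000000000

Under H₀, X ~ Binomial(12, 1/10); the Type I error rate is P(X ≥ 4).
α = 1 − P(X ≤ 3) = 1 − 194872505967/200000000000 = 5127494033/200000000000.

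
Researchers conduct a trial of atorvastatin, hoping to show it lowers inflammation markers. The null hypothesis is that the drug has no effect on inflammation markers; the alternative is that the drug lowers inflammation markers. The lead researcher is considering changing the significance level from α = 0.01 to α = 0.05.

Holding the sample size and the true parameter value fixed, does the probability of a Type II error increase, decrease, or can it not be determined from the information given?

It decreases.

A larger α widens the rejection region, so when the alternative is true more outcomes lead to rejection — failing to reject becomes less likely.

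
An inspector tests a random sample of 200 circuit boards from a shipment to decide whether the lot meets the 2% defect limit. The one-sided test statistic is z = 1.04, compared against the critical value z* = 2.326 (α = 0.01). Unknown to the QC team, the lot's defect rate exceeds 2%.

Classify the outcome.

The conventional null hypothesis is that the lot's defect rate is 2% (within specification).
Since z = 1.04 ≤ z* = 2.326, H₀ is not rejected.
H₀ is false (actually the lot's defect rate exceeds 2%).
Failing to reject a false H₀ is a Type II error.

Type II error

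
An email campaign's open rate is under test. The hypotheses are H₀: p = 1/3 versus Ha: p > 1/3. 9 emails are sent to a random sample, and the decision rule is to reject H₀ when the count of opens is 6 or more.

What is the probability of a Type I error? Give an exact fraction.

835/19683

Under H₀, K ~ Binomial(9, 1/3), and α = P(K ≥ 6).
P(K ≥ 6) = Σ_{j=6}^{9} C(9,j)·(1/3)^j·(2/3)^{9-j} = 835/19683.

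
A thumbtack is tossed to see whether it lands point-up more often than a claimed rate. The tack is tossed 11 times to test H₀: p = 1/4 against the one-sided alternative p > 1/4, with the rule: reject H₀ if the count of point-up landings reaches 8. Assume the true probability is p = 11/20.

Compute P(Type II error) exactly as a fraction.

828290341647/1024000000000

A Type II error is failing to reject when Ha holds: with p = 11/20, β = P(S ≤ 7).
Summing C(11,j)·(11/20)^j·(9/20)^{11-j} for j = 0..7 gives 828290341647/1024000000000.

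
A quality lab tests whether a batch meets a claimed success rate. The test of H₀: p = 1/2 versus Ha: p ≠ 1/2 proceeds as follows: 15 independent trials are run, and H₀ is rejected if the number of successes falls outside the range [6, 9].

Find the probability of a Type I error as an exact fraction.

The significance level is the null-hypothesis probability of the rejection region {≤5} ∪ {≥10}.
Each tail has probability (1 + 15 + 105 + 455 + 1365 + 3003)/32768; doubling gives α = 9888/32768 = 309/1024.

309/1024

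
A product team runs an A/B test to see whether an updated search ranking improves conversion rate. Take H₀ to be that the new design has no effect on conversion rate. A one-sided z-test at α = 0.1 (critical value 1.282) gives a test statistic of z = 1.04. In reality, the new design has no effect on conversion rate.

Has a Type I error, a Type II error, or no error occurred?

Since z = 1.04 ≤ z* = 1.282, H₀ is not rejected.
H₀ is true (actually the new design has no effect on conversion rate).
The decision matches the true state — no error.

Neither — the decision is correct.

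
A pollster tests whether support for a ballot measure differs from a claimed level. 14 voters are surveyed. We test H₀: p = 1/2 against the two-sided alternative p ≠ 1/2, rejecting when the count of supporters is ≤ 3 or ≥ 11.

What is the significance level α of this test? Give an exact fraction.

235/4096

The significance level is the null-hypothesis probability of the rejection region {≤3} ∪ {≥11}.
Each tail has probability (1 + 14 + 91 + 364)/16384; doubling gives α = 940/16384 = 235/4096.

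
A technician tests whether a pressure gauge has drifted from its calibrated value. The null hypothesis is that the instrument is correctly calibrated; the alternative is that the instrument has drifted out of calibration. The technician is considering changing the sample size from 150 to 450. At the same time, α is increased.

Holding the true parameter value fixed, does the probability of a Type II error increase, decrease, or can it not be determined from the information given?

It decreases.

Increasing n separates the H₀ and Ha sampling distributions, so under Ha fewer outcomes land in the acceptance region. With a larger α the critical value moves toward the center, so more of the Ha sampling distribution lies in the rejection region. Both changes push β in the same direction.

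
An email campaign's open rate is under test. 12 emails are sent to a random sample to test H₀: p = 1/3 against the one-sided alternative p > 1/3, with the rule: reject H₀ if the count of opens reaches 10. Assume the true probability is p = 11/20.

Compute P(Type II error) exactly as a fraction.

Under the alternative p = 11/20, S ~ Binomial(12, 11/20); β is the probability the test does not reject, P(S < 10).
Adding the binomial probabilities P(S=0)+…+P(S=9) at p = 11/20 gives 784677287856069/819200000000000.

784677287856069/819200000000000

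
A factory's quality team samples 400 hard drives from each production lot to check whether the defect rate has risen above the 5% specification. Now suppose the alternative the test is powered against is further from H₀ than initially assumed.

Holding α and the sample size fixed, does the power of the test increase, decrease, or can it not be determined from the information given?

A bigger departure from H₀ is easier for the test to detect, so it fails to reject less often.
Since power = 1 − β and β decreases, power increases.

It increases.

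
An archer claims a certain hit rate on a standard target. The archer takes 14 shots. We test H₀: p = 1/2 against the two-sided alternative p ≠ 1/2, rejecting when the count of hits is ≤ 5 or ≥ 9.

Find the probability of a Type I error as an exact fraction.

α = P(K ≤ 5 or K ≥ 9 | p = 1/2), K ~ Binomial(14, 1/2).
Each tail has probability (1 + 14 + 91 + 364 + 1001 + 2002)/16384; doubling gives α = 6946/16384 = 3473/8192.

3473/8192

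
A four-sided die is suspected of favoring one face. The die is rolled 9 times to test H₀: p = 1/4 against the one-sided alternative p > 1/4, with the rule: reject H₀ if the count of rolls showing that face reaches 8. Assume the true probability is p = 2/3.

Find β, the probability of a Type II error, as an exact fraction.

β = P(fail to reject H₀ | Ha true) = P(X ≤ 7 | p = 2/3), X ~ Binomial(9, 2/3).
Adding the binomial probabilities P(X=0)+…+P(X=7) at p = 2/3 gives 16867/19683.

16867/19683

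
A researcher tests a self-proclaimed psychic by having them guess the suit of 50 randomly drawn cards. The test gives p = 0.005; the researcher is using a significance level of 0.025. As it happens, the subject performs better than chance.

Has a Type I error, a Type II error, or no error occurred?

The conventional null hypothesis is that the subject is guessing at random (p = 1/4).
Since p = 0.005 < α = 0.025, H₀ is rejected.
H₀ is false (actually the subject performs better than chance).
The decision matches the true state — no error.

No error (correct decision).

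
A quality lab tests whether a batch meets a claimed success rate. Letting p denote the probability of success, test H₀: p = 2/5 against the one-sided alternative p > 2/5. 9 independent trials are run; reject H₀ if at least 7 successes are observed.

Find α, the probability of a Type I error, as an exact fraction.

α = P(reject H₀ | H₀ true) = P(Y ≥ 7 | p = 2/5), with Y ~ Binomial(9, 2/5).
P(Y ≥ 7) = Σ_{j=7}^{9} C(9,j)·(2/5)^j·(3/5)^{9-j} = 48896/1953125.

48896/1953125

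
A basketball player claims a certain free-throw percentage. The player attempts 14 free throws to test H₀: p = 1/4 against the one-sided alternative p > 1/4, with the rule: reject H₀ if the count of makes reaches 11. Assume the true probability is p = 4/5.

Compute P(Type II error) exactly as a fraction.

Under the alternative p = 4/5, S ~ Binomial(14, 4/5); β is the probability the test does not reject, P(S < 11).
Summing C(14,j)·(4/5)^j·(1/5)^{14-j} for j = 0..10 gives 1842102761/6103515625.

1842102761/6103515625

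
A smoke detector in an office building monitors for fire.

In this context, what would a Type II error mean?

A Type II error would mean concluding that there is no fire (or at least failing to establish that there is a fire) when in fact there is a fire.

With the conventional null hypothesis that there is no fire:
A Type II error is failing to reject H₀ when H₀ is false.
Here that means remaining silent when actually there is a fire.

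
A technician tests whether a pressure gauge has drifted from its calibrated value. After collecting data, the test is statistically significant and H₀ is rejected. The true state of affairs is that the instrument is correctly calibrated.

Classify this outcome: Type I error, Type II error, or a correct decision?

The conventional null hypothesis here is that the instrument is correctly calibrated.
H₀ was rejected, but H₀ is actually true.
Rejecting a true null hypothesis is a Type I error (false positive).

Type I error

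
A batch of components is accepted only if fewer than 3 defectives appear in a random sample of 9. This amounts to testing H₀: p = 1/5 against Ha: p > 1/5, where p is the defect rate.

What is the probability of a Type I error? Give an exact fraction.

511333/1953125

The significance level is the probability, assuming p = 1/5, of seeing 3 or more defectives in 9 draws.
Computing the lower-tail complement: 1 − 1441792/1953125 = 511333/1953125.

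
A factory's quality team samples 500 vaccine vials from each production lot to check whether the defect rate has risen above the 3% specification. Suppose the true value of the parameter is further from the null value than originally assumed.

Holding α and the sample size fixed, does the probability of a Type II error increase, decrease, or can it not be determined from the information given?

A bigger departure from H₀ is easier for the test to detect, so it fails to reject less often.

It decreases.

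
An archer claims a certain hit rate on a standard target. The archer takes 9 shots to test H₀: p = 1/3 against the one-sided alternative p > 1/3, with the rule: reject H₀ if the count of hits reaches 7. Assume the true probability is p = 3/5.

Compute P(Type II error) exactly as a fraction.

Under the alternative p = 3/5, S ~ Binomial(9, 3/5); β is the probability the test does not reject, P(S < 7).
Adding the binomial probabilities P(S=0)+…+P(S=6) at p = 3/5 gives 1500416/1953125.

1500416/1953125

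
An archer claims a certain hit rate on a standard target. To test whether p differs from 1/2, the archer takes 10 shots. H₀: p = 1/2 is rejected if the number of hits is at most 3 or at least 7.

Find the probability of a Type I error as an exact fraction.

11/32

The significance level is the null-hypothesis probability of the rejection region {≤3} ∪ {≥7}.
The two tails are symmetric, so α = 2·(1 + 10 + 45 + 120)/2^10 = 352/1024 = 11/32.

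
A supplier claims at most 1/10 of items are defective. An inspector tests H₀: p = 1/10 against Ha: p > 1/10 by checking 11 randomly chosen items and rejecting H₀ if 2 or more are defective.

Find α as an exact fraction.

Under H₀, X ~ Binomial(11, 1/10); the Type I error rate is P(X ≥ 2).
Computing the lower-tail complement: 1 − 3486784401/5000000000 = 1513215599/5000000000.

1513215599/5000000000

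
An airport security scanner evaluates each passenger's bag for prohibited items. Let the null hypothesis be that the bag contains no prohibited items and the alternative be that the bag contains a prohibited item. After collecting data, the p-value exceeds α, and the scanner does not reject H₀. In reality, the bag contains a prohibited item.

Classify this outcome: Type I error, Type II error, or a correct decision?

Type II error

H₀ was not rejected, but H₀ is actually false.
Failing to reject a false null hypothesis is a Type II error (false negative).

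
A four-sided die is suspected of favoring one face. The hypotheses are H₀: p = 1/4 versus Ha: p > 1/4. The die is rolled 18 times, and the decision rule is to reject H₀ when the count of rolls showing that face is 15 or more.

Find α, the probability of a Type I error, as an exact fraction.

2933/8589934592

α = P(reject H₀ | H₀ true) = P(Y ≥ 15 | p = 1/4), with Y ~ Binomial(18, 1/4).
P(Y ≥ 15) = Σ_{j=15}^{18} C(18,j)·(1/4)^j·(3/4)^{18-j} = 2933/8589934592.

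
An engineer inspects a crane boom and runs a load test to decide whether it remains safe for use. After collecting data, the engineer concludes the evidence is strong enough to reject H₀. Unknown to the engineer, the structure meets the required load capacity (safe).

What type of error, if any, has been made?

The conventional null hypothesis here is that the structure meets the required load capacity (safe).
H₀ was rejected, but H₀ is actually true.
Rejecting a true null hypothesis is a Type I error (false positive).

Type I error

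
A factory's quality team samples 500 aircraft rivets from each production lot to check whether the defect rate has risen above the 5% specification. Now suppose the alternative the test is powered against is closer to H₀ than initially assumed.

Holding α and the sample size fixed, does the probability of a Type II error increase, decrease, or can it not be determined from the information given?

A smaller true effect puts the Ha sampling distribution closer to H₀, so more of it falls in the non-rejection region.

It increases.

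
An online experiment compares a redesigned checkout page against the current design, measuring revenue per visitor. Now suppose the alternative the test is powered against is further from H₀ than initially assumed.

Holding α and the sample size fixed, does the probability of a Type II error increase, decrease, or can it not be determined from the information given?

The further the true parameter sits from the null value, the more of the Ha sampling distribution falls in the rejection region.

It decreases.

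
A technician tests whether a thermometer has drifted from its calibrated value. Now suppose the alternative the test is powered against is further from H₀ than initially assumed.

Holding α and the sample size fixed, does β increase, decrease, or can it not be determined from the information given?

It decreases.

The further the true parameter sits from the null value, the more of the Ha sampling distribution falls in the rejection region.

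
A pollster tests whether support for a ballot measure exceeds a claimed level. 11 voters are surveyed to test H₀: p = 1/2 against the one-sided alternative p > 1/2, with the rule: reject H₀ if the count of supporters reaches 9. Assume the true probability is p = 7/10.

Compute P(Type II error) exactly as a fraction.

2749038183/4000000000

Under the alternative p = 7/10, S ~ Binomial(11, 7/10); β is the probability the test does not reject, P(S < 9).
Equivalently, β = 1 − P(S ≥ 9) = 2749038183/4000000000.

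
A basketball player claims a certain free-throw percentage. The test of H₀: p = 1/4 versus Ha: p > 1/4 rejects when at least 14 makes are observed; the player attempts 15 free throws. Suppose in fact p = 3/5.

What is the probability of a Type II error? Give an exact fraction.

30359740148/30517578125

A Type II error is failing to reject when Ha holds: with p = 3/5, β = P(K ≤ 13).
Adding the binomial probabilities P(K=0)+…+P(K=13) at p = 3/5 gives 30359740148/30517578125.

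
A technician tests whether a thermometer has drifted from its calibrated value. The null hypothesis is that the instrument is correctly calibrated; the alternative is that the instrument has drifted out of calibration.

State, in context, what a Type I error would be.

A Type I error is rejecting H₀ when H₀ is true.
Here that means pulling the instrument for recalibration when actually the instrument is correctly calibrated.

A Type I error would mean concluding that the instrument has drifted out of calibration when in fact the instrument is correctly calibrated.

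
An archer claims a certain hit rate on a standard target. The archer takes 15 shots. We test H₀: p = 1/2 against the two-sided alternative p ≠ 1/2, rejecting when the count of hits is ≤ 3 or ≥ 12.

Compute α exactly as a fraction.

9/256

The significance level is the null-hypothesis probability of the rejection region {≤3} ∪ {≥12}.
The two tails are symmetric, so α = 2·(1 + 15 + 105 + 455)/2^15 = 1152/32768 = 9/256.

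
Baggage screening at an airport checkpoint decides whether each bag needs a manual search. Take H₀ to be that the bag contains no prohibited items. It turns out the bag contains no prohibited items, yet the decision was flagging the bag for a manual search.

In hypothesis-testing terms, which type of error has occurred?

'Flagging the bag for a manual search' corresponds to rejecting H₀.
H₀ was rejected but H₀ is true — a Type I error (false positive).

Type I error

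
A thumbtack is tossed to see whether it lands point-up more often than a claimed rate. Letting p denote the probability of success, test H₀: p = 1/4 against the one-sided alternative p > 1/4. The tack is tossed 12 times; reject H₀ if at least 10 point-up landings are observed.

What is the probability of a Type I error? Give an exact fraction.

631/16777216

The Type I error probability is α = P(X ≥ 10) computed under H₀, where X ~ Binomial(12, 1/4).
Summing C(12,j)(1/4)^j(3/4)^{12−j} for j = 10,…,12 gives 631/16777216.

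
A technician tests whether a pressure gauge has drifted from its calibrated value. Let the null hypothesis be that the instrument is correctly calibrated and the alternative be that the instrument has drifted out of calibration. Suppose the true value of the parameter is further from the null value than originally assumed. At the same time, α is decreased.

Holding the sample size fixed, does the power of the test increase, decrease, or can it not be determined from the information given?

Cannot be determined from the information given.

The first change alone would make β decrease; the second alone would make β increase. Which effect dominates depends on the magnitudes, which are not given.
Since power = 1 − β, the effect on power is likewise indeterminate.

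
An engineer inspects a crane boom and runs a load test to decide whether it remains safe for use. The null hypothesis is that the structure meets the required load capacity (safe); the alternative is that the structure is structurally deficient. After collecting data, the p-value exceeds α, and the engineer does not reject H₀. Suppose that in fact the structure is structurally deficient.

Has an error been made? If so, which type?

Type II error

H₀ was not rejected, but H₀ is actually false.
Failing to reject a false null hypothesis is a Type II error (false negative).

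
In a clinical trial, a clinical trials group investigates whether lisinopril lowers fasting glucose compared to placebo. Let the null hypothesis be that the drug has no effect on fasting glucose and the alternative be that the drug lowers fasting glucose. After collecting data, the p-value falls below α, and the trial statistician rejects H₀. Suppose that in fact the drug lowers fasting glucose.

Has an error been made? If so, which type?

No error — this is a correct decision.

The test rejected a false H₀ — the decision matches the true state.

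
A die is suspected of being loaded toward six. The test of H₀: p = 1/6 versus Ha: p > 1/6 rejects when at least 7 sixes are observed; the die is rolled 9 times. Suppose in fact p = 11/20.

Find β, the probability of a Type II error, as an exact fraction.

54431799039/64000000000

Under the alternative p = 11/20, S ~ Binomial(9, 11/20); β is the probability the test does not reject, P(S < 7).
Adding the binomial probabilities P(S=0)+…+P(S=6) at p = 11/20 gives 54431799039/64000000000.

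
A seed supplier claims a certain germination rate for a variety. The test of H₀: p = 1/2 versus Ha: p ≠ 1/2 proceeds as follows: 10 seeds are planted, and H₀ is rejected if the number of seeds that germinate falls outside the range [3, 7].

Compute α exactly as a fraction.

The significance level is the null-hypothesis probability of the rejection region {≤2} ∪ {≥8}.
By symmetry, α = 2·P(X ≤ 2) = 2·(1 + 10 + 45)/1024 = 112/1024 = 7/64.

7/64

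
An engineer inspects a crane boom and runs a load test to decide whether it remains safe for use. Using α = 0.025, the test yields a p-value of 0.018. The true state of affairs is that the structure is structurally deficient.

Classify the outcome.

The conventional null hypothesis is that the structure meets the required load capacity (safe).
Since p = 0.018 < α = 0.025, H₀ is rejected.
H₀ is false (actually the structure is structurally deficient).
The decision matches the true state — no error.

No error — this is a correct decision.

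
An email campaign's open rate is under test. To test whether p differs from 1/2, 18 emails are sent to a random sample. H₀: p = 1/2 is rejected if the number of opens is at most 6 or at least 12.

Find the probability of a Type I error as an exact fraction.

7795/32768

α = P(S ≤ 6 or S ≥ 12 | p = 1/2), S ~ Binomial(18, 1/2).
Each tail has probability (1 + 18 + 153 + 816 + 3060 + 8568 + 18564)/262144; doubling gives α = 62360/262144 = 7795/32768.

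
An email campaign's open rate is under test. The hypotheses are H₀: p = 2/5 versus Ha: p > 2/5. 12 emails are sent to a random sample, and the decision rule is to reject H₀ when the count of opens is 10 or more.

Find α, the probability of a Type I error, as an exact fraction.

Under H₀, K ~ Binomial(12, 2/5), and α = P(K ≥ 10).
P(K ≥ 10) = Σ_{j=10}^{12} C(12,j)·(2/5)^j·(3/5)^{12-j} = 137216/48828125.

137216/48828125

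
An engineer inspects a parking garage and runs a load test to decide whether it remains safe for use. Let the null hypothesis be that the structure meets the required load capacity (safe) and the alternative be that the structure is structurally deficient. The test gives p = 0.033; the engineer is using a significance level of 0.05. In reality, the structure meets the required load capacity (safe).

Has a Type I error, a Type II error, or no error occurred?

Type I error

Since p = 0.033 < α = 0.05, H₀ is rejected.
H₀ is true (actually the structure meets the required load capacity (safe)).
Rejecting a true H₀ is a Type I error.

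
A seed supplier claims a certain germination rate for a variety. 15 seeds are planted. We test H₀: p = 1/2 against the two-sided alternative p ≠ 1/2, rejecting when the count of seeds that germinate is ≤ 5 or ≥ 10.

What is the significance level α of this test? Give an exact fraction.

309/1024

α = P(Y ≤ 5 or Y ≥ 10 | p = 1/2), Y ~ Binomial(15, 1/2).
Each tail has probability (1 + 15 + 105 + 455 + 1365 + 3003)/32768; doubling gives α = 9888/32768 = 309/1024.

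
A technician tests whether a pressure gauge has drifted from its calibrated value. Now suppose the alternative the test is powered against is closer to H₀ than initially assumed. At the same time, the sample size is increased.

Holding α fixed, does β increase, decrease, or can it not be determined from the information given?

Cannot be determined from the information given.

The first change alone would make β increase; the second alone would make β decrease. Which effect dominates depends on the magnitudes, which are not given.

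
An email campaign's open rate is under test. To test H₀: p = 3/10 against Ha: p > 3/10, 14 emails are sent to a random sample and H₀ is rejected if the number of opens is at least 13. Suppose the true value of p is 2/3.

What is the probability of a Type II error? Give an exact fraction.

4651897/4782969

β = P(fail to reject H₀ | Ha true) = P(X ≤ 12 | p = 2/3), X ~ Binomial(14, 2/3).
Equivalently, β = 1 − P(X ≥ 13) = 4651897/4782969.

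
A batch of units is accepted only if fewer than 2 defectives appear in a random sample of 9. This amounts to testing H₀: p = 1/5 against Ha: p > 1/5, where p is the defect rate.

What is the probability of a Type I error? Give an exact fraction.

1101157/1953125

Under H₀, Y ~ Binomial(9, 1/5); the Type I error rate is P(Y ≥ 2).
α = 1 − P(Y ≤ 1) = 1 − 851968/1953125 = 1101157/1953125.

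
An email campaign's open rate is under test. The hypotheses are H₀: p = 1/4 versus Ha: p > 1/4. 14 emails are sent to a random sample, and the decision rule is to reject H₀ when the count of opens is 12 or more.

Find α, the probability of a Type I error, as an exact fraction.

431/134217728

The Type I error probability is α = P(S ≥ 12) computed under H₀, where S ~ Binomial(14, 1/4).
Adding the binomial terms for j = 12 through 14 with p = 1/4 yields 431/134217728.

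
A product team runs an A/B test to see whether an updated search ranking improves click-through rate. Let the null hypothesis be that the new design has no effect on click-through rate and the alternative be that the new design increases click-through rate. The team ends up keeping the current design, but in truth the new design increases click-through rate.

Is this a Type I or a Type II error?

Type II error

'Keeping the current design' corresponds to failing to reject H₀.
H₀ was not rejected but H₀ is false — a Type II error (false negative).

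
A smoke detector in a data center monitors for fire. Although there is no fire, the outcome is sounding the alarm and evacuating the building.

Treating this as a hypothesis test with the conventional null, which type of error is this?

Type I error

The null hypothesis here is that there is no fire.
'Sounding the alarm and evacuating the building' corresponds to rejecting H₀.
H₀ was rejected but H₀ is true — a Type I error (false positive).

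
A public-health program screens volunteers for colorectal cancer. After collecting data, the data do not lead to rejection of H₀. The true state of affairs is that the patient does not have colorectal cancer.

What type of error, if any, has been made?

The conventional null hypothesis here is that the patient does not have colorectal cancer.
The test retained a true H₀ — the decision matches the true state.

Neither — the decision is correct.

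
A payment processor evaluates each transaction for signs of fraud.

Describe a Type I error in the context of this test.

With the conventional null hypothesis that the transaction is legitimate:
A Type I error is rejecting H₀ when H₀ is true.
Here that means blocking the transaction and freezing the card when actually the transaction is legitimate.

A Type I error would mean concluding that the transaction is fraudulent when in fact the transaction is legitimate.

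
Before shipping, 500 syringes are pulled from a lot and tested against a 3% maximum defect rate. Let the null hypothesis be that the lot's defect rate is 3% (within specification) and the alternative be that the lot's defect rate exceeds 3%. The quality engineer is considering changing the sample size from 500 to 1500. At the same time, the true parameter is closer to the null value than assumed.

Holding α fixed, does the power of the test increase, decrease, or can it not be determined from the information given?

The first change alone would make β decrease; the second alone would make β increase. Which effect dominates depends on the magnitudes, which are not given.
Since power = 1 − β, the effect on power is likewise indeterminate.

Cannot be determined from the information given.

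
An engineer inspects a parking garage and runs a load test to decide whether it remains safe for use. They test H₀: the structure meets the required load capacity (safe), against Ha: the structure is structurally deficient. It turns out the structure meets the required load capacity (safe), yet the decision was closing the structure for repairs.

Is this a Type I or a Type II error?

Type I error

'Closing the structure for repairs' corresponds to rejecting H₀.
H₀ was rejected but H₀ is true — a Type I error (false positive).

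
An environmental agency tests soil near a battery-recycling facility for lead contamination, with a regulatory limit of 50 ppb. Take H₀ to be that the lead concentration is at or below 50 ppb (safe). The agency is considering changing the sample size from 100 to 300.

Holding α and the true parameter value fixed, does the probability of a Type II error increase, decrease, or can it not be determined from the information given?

It decreases.

A larger sample reduces the standard error, pulling the sampling distribution under Ha further from the non-rejection region.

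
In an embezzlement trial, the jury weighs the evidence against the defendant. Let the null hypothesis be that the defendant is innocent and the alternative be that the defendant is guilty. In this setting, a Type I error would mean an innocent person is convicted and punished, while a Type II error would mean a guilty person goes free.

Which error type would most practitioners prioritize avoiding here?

The Type I consequence (an innocent person is convicted and punished) is more severe than the Type II consequence (a guilty person goes free).

Type I error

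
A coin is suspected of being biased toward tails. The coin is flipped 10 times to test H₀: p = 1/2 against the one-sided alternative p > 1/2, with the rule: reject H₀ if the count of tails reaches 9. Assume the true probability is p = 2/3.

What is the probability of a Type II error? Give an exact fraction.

17635/19683

β = P(fail to reject H₀ | Ha true) = P(S ≤ 8 | p = 2/3), S ~ Binomial(10, 2/3).
Summing C(10,j)·(2/3)^j·(1/3)^{10-j} for j = 0..8 gives 17635/19683.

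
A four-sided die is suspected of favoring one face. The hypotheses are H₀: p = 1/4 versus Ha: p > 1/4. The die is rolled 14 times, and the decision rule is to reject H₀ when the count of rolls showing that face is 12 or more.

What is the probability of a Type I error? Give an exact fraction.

Under H₀, S ~ Binomial(14, 1/4), and α = P(S ≥ 12).
P(S ≥ 12) = Σ_{j=12}^{14} C(14,j)·(1/4)^j·(3/4)^{14-j} = 431/134217728.

431/134217728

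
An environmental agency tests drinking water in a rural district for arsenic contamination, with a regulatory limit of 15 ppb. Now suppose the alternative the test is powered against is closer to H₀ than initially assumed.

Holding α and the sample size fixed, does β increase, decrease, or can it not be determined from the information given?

A smaller departure from H₀ means the test statistic under Ha is distributed closer to where it would be under H₀; rejection becomes less likely.

It increases.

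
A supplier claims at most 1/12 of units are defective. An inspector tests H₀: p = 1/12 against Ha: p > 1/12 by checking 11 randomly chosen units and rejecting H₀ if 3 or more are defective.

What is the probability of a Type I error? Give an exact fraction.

1581403943/27518828544

Under H₀, K ~ Binomial(11, 1/12); the Type I error rate is P(K ≥ 3).
α = 1 − P(K ≤ 2) = 1 − 25937424601/27518828544 = 1581403943/27518828544.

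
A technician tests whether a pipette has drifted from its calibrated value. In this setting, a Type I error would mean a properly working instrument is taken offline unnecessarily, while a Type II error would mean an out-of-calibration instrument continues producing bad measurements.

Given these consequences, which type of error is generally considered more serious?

The Type II consequence (an out-of-calibration instrument continues producing bad measurements) is more severe than the Type I consequence (a properly working instrument is taken offline unnecessarily).

Type II error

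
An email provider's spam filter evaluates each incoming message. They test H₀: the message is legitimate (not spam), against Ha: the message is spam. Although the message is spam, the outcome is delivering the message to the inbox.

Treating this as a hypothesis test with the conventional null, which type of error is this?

'Delivering the message to the inbox' corresponds to failing to reject H₀.
H₀ was not rejected but H₀ is false — a Type II error (false negative).

Type II error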